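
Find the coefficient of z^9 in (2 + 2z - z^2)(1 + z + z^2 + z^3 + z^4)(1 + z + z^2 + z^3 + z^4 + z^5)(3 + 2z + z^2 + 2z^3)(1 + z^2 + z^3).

(2 + 2z - z^2) has coefficients 2,2,-1 for degrees 0…2.
(1 + z + z^2 + z^3 + z^4) has coefficients 1,1,1,1,1,0,0,0,0,0 for degrees 0…9.
Multiplying by (1 + z + z^2 + z^3 + z^4 + z^5) gives running coefficients 1,2,3,4,5,5,4,3,2,1 for degrees 0…9.
Multiplying by (3 + 2z + z^2 + 2z^3) gives running coefficients 3,8,14,22,30,35,35,32,26,18 for degrees 0…9.
Finally multiplying by (1 + z^2 + z^3), the product of all factors after the first has coefficients 3,8,17,33,52,71,87,97,96,85 for degrees 0…9.
[z^9] = 2·85 + 2·96 − 1·97 = 265.

265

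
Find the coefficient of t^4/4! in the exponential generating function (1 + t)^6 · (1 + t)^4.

The EGF product rule gives c_4 = Σ_{k_1+k_2=4} C(4; k_1,k_2) · ∏ g_i(k_i), where (1+t)^6 gives the falling factorial (6)_k; (1+t)^4 gives the falling factorial (4)_k.
g_1(k) for k = 0…4: 1, 6, 30, 120, 360.
g_2(k) for k = 0…4: 1, 4, 12, 24, 24.
c_4 = Σ_k C(4,k)·g_1(k)·g_2(4−k) = 1·1·24 + 4·6·24 + 6·30·12 + 4·120·4 + 1·360·1 = 24 + 576 + 2160 + 1920 + 360 = 5040.

5040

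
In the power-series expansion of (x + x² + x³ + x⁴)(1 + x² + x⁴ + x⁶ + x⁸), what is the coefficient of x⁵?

2

(x + x² + x³ + x⁴) has coefficients 0,1,1,1,1 for degrees 0…4.
(1 + x² + x⁴ + x⁶ + x⁸) has coefficients 1,0,1,0,1,0 for degrees 0…5.
[x⁵] = 1·1 + 1·0 + 1·1 + 1·0 = 2.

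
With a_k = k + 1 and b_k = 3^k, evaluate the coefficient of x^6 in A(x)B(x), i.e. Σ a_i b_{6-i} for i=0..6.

1636

Write out a_i and b_{6-i} for i = 0,…,6 and sum the products.
Σ = 1·729 + 2·243 + 3·81 + 4·27 + 5·9 + 6·3 + 7·1 = 1636.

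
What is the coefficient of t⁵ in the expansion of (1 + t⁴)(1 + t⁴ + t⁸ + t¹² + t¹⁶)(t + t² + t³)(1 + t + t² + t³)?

4

(1 + t⁴) has coefficients 1,0,0,0,1 for degrees 0…4.
(1 + t⁴ + t⁸ + t¹² + t¹⁶) has coefficients 1,0,0,0,1,0 for degrees 0…5.
Multiplying by (t + t² + t³) gives running coefficients 0,1,1,1,0,1 for degrees 0…5.
Finally multiplying by (1 + t + t² + t³), the product of all factors after the first has coefficients 0,1,2,3,3,3 for degrees 0…5.
[t⁵] = 1·3 + 1·1 = 4.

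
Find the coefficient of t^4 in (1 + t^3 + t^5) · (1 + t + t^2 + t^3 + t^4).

2

(1 + t^3 + t^5) has coefficients 1,0,0,1,0 for degrees 0…4.
(1 + t + t^2 + t^3 + t^4) has coefficients 1,1,1,1,1 for degrees 0…4.
[t^4] = 1·1 + 1·1 = 2.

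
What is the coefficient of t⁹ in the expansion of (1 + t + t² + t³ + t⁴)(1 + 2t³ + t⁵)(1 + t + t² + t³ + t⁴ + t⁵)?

14

(1 + t + t² + t³ + t⁴) has coefficients 1,1,1,1,1 for degrees 0…4.
(1 + 2t³ + t⁵) has coefficients 1,0,0,2,0,1,0,0,0,0 for degrees 0…9.
Finally multiplying by (1 + t + t² + t³ + t⁴ + t⁵), the product of all factors after the first has coefficients 1,1,1,3,3,4,3,3,3,1 for degrees 0…9.
[t⁹] = 1·1 + 1·3 + 1·3 + 1·3 + 1·4 = 14.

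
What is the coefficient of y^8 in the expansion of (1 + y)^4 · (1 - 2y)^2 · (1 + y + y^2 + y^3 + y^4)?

25

(1 + y)^4 has coefficients 1,4,6,4,1 for degrees 0…4.
(1 - 2y)^2 has coefficients 1,-4,4,0,0,0,0,0,0 for degrees 0…8.
Finally multiplying by (1 + y + y^2 + y^3 + y^4), the product of all factors after the first has coefficients 1,-3,1,1,1,0,4,0,0 for degrees 0…8.
[y^8] = 1·0 + 4·0 + 6·4 + 4·0 + 1·1 = 25.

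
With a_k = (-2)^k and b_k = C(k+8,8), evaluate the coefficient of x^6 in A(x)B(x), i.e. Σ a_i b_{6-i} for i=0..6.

Write out a_i and b_{6-i} for i = 0,…,6 and sum the products.
Σ = 1·3003 − 2·1287 + 4·495 − 8·165 + 16·45 − 32·9 + 64·1 = 1585.

1585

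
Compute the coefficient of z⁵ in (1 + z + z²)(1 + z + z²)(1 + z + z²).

(1 + z + z²) has coefficients 1,1,1 for degrees 0…2.
(1 + z + z²) has coefficients 1,1,1,0,0,0 for degrees 0…5.
Finally multiplying by (1 + z + z²), the product of all factors after the first has coefficients 1,2,3,2,1,0 for degrees 0…5.
[z⁵] = 1·0 + 1·1 + 1·2 = 3.

3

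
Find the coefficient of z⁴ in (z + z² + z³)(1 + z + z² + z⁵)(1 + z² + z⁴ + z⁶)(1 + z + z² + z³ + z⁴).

(z + z² + z³) has coefficients 0,1,1,1 for degrees 0…3.
(1 + z + z² + z⁵) has coefficients 1,1,1,0,0 for degrees 0…4.
Multiplying by (1 + z² + z⁴ + z⁶) gives running coefficients 1,1,2,1,2 for degrees 0…4.
Finally multiplying by (1 + z + z² + z³ + z⁴), the product of all factors after the first has coefficients 1,2,4,5,7 for degrees 0…4.
[z⁴] = 1·5 + 1·4 + 1·2 = 11.

11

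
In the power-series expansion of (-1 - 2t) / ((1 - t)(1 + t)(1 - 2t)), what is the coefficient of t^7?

Partial fractions give a closed form: a_n = (3/2)·1^n + (1/6)·(-1)^n + (-8/3)·2^n.
At n = 7: a_7 = -340.

-340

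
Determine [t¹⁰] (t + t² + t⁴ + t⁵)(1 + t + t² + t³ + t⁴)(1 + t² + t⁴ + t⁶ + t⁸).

10

(t + t² + t⁴ + t⁵) has coefficients 0,1,1,0,1,1 for degrees 0…5.
(1 + t + t² + t³ + t⁴) has coefficients 1,1,1,1,1,0,0,0,0,0,0 for degrees 0…10.
Finally multiplying by (1 + t² + t⁴ + t⁶ + t⁸), the product of all factors after the first has coefficients 1,1,2,2,3,2,3,2,3,2,2 for degrees 0…10.
[t¹⁰] = 1·2 + 1·3 + 1·3 + 1·2 = 10.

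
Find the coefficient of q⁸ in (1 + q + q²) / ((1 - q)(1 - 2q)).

The denominator gives the recurrence a_n = 3a_(n−1) − 2a_(n−2) for n ≥ 3; the numerator fixes a_0 = 1, a_1 = 4, a_2 = 11.
Iterating: 1, 4, 11, 25, 53, 109, 221, 445, 893, so a_8 = 893.

893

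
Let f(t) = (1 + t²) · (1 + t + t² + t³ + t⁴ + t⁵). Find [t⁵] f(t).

2

(1 + t²) has coefficients 1,0,1 for degrees 0…2.
(1 + t + t² + t³ + t⁴ + t⁵) has coefficients 1,1,1,1,1,1 for degrees 0…5.
[t⁵] = 1·1 + 1·1 = 2.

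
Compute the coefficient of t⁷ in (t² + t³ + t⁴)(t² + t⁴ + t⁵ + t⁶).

(t² + t³ + t⁴) has coefficients 0,0,1,1,1 for degrees 0…4.
(t² + t⁴ + t⁵ + t⁶) has coefficients 0,0,1,0,1,1,1,0 for degrees 0…7.
[t⁷] = 1·1 + 1·1 + 1·0 = 2.

2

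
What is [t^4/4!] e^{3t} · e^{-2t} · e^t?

The EGF product rule gives c_4 = Σ_{k_1+k_2+k_3=4} C(4; k_1,k_2,k_3) · ∏ g_i(k_i), where e^{3t} gives (3)^k; e^{-2t} gives (-2)^k; e^t gives (1)^k.
g_1(k) for k = 0…4: 1, 3, 9, 27, 81.
g_2(k) for k = 0…4: 1, -2, 4, -8, 16.
g_3(k) for k = 0…4: 1, 1, 1, 1, 1.
First combine the last two factors: h(k) = Σ_j C(k,j)·g_2(j)·g_3(k−j) for k = 0…4: 1, -1, 1, -1, 1.
c_4 = Σ_k C(4,k)·g_1(k)·h(4−k) = 1·1·1 + 4·3·(-1) + 6·9·1 + 4·27·(-1) + 1·81·1 = 1 − 12 + 54 − 108 + 81 = 16.

16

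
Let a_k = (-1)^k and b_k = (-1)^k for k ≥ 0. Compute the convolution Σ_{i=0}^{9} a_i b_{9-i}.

The convolution is the x^9 coefficient of A(x)B(x).
Σ = 1·(-1) − 1·1 + 1·(-1) − 1·1 + 1·(-1) − 1·1 + 1·(-1) − 1·1 + 1·(-1) − 1·1 = -10.

-10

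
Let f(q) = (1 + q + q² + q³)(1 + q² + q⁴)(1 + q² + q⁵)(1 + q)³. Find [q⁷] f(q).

(1 + q + q² + q³) has coefficients 1,1,1,1 for degrees 0…3.
(1 + q² + q⁴) has coefficients 1,0,1,0,1,0,0,0 for degrees 0…7.
Multiplying by (1 + q² + q⁵) gives running coefficients 1,0,2,0,2,1,1,1 for degrees 0…7.
Finally multiplying by (1 + q)³, the product of all factors after the first has coefficients 1,3,5,7,8,9,10,9 for degrees 0…7.
[q⁷] = 1·9 + 1·10 + 1·9 + 1·8 = 36.

36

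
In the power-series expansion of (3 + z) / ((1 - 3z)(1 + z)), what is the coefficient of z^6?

1823

Partial fractions give a closed form: a_n = (5/2)·3^n + (1/2)·(-1)^n.
At n = 6: a_6 = 1823.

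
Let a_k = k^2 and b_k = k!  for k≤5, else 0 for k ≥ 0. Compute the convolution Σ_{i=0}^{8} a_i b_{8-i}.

The convolution is the t^8 coefficient of A(t)B(t).
Σ = 0·0 + 1·0 + 4·0 + 9·120 + 16·24 + 25·6 + 36·2 + 49·1 + 64·1 = 1799.

1799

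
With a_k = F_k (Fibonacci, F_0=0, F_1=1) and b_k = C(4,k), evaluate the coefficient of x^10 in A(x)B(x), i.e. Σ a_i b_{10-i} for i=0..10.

377

The convolution is the t^10 coefficient of A(t)B(t).
Σ = 0·0 + 1·0 + 1·0 + 2·0 + 3·0 + 5·0 + 8·1 + 13·4 + 21·6 + 34·4 + 55·1 = 377.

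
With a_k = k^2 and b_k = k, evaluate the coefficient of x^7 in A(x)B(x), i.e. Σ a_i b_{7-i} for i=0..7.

The convolution is the x^7 coefficient of A(x)B(x).
Σ = 0·7 + 1·6 + 4·5 + 9·4 + 16·3 + 25·2 + 36·1 + 49·0 = 196.

196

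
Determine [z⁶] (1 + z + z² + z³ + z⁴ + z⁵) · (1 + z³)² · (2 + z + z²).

(1 + z + z² + z³ + z⁴ + z⁵) has coefficients 1,1,1,1,1,1 for degrees 0…5.
(1 + z³)² has coefficients 1,0,0,2,0,0,1 for degrees 0…6.
Finally multiplying by (2 + z + z²), the product of all factors after the first has coefficients 2,1,1,4,2,2,2 for degrees 0…6.
[z⁶] = 1·2 + 1·2 + 1·2 + 1·4 + 1·1 + 1·1 = 12.

12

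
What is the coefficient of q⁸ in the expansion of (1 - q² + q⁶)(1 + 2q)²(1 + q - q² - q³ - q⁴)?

(1 - q² + q⁶) has coefficients 1,0,-1,0,0,0,1 for degrees 0…6.
(1 + 2q)² has coefficients 1,4,4,0,0,0,0,0,0 for degrees 0…8.
Finally multiplying by (1 + q - q² - q³ - q⁴), the product of all factors after the first has coefficients 1,5,7,-1,-9,-8,-4,0,0 for degrees 0…8.
[q⁸] = 1·0 − 1·(-4) + 1·7 = 11.

11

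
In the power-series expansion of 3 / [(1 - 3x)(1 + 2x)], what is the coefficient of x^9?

The denominator gives the recurrence a_n = a_(n−1) + 6a_(n−2) for n ≥ 2; the numerator fixes a_0 = 3, a_1 = 3.
Iterating: 3, 3, 21, 39, 165, 399, 1389, 3783, 12117, 34815, so a_9 = 34815.

34815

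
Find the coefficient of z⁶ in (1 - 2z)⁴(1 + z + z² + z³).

-16

(1 - 2z)⁴ has coefficients 1,-8,24,-32,16 for degrees 0…4.
(1 + z + z² + z³) has coefficients 1,1,1,1,0,0,0 for degrees 0…6.
[z⁶] = 1·0 − 8·0 + 24·0 − 32·1 + 16·1 = -16.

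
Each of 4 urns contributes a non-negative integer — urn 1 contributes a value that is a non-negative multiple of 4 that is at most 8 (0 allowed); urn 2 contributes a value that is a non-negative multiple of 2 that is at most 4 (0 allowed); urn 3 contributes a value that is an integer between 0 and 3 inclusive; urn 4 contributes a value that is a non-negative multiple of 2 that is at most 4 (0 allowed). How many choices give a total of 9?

9

The generating function for the choices is (1 + z^4 + z^8)·(1 + z^2 + z^4)·(1 + z + z^2 + z^3)·(1 + z^2 + z^4); the count is [z^9].
(1 + z^4 + z^8) has coefficients 1,0,0,0,1,0,0,0,1 for degrees 0…8.
(1 + z^2 + z^4) has coefficients 1,0,1,0,1,0,0,0,0,0 for degrees 0…9.
Multiplying by (1 + z + z^2 + z^3) gives running coefficients 1,1,2,2,2,2,1,1,0,0 for degrees 0…9.
Finally multiplying by (1 + z^2 + z^4), the product of all factors after the first has coefficients 1,1,3,3,5,5,5,5,3,3 for degrees 0…9.
[z^9] = 1·3 + 1·5 + 1·1 = 9.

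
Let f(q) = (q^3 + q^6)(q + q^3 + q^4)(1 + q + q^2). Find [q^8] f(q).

(q^3 + q^6) has coefficients 0,0,0,1,0,0,1 for degrees 0…6.
(q + q^3 + q^4) has coefficients 0,1,0,1,1,0,0,0,0 for degrees 0…8.
Finally multiplying by (1 + q + q^2), the product of all factors after the first has coefficients 0,1,1,2,2,2,1,0,0 for degrees 0…8.
[q^8] = 1·2 + 1·1 = 3.

3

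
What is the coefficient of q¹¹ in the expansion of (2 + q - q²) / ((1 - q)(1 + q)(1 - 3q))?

442867

Partial fractions give a closed form: a_n = (-1/2)·1^n + (5/2)·3^n.
At n = 11: a_11 = 442867.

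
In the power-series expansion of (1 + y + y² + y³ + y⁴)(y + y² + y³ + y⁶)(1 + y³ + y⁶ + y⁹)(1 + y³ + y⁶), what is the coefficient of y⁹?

(1 + y + y² + y³ + y⁴) has coefficients 1,1,1,1,1 for degrees 0…4.
(y + y² + y³ + y⁶) has coefficients 0,1,1,1,0,0,1,0,0,0 for degrees 0…9.
Multiplying by (1 + y³ + y⁶ + y⁹) gives running coefficients 0,1,1,1,1,1,2,1,1,2 for degrees 0…9.
Finally multiplying by (1 + y³ + y⁶), the product of all factors after the first has coefficients 0,1,1,1,2,2,3,3,3,5 for degrees 0…9.
[y⁹] = 1·5 + 1·3 + 1·3 + 1·3 + 1·2 = 16.

16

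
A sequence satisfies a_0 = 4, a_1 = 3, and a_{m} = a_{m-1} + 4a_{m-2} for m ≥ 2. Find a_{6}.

The ordinary generating function has denominator 1 - z - 4z^2.
Iterating the recurrence: a_0,…,a_{6} = 4, 3, 19, 31, 107, 231, 659.

659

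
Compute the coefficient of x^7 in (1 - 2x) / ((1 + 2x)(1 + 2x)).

The denominator gives the recurrence a_n = −4a_(n−1) − 4a_(n−2) for n ≥ 2; the numerator fixes a_0 = 1, a_1 = -6.
Iterating: 1, -6, 20, -56, 144, -352, 832, -1920, so a_7 = -1920.

-1920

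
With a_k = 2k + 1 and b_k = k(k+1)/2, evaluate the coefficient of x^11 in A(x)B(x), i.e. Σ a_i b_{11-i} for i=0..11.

1716

The convolution is the t^11 coefficient of A(t)B(t).
Σ = 1·66 + 3·55 + 5·45 + 7·36 + 9·28 + 11·21 + 13·15 + 15·10 + 17·6 + 19·3 + 21·1 + 23·0 = 1716.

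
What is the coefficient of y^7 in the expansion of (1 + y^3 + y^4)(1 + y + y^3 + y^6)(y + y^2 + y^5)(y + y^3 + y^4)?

(1 + y^3 + y^4) has coefficients 1,0,0,1,1 for degrees 0…4.
(1 + y + y^3 + y^6) has coefficients 1,1,0,1,0,0,1,0 for degrees 0…7.
Multiplying by (y + y^2 + y^5) gives running coefficients 0,1,2,1,1,2,1,1 for degrees 0…7.
Finally multiplying by (y + y^3 + y^4), the product of all factors after the first has coefficients 0,0,1,2,2,4,5,3 for degrees 0…7.
[y^7] = 1·3 + 1·2 + 1·2 = 7.

7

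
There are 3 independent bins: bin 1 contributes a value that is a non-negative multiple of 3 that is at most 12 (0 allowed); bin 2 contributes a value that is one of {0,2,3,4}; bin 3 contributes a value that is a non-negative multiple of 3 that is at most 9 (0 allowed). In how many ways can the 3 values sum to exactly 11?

The generating function for the choices is (1 + q^3 + q^6 + q^9 + q^12)·(1 + q^2 + q^3 + q^4)·(1 + q^3 + q^6 + q^9); the count is [q^11].
(1 + q^3 + q^6 + q^9 + q^12) has coefficients 1,0,0,1,0,0,1,0,0,1,0,0 for degrees 0…11.
(1 + q^2 + q^3 + q^4) has coefficients 1,0,1,1,1,0,0,0,0,0,0,0 for degrees 0…11.
Finally multiplying by (1 + q^3 + q^6 + q^9), the product of all factors after the first has coefficients 1,0,1,2,1,1,2,1,1,2,1,1 for degrees 0…11.
[q^11] = 1·1 + 1·1 + 1·1 + 1·1 = 4.

4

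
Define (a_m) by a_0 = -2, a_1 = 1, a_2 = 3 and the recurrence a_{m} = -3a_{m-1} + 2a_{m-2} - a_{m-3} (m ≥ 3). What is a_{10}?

The ordinary generating function has denominator 1 + 3z - 2z^2 + z^3.
Iterating the recurrence: a_0,…,a_{10} = -2, 1, 3, -5, 20, -73, 264, -958, 3475, -12605, 45723.

45723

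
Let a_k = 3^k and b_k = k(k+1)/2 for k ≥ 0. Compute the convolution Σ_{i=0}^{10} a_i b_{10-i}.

This is [x^10] in the product of the two ordinary generating functions.
Σ = 1·55 + 3·45 + 9·36 + 27·28 + 81·21 + 243·15 + 729·10 + 2187·6 + 6561·3 + 19683·1 + 59049·0 = 66394.

66394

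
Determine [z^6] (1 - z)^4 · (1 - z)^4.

28

(1 - z)^4 has coefficients 1,-4,6,-4,1 for degrees 0…4.
(1 - z)^4 has coefficients 1,-4,6,-4,1,0,0 for degrees 0…6.
[z^6] = 1·0 − 4·0 + 6·1 − 4·(-4) + 1·6 = 28.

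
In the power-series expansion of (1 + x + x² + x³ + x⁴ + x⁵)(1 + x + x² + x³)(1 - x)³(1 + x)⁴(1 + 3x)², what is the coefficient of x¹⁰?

(1 + x + x² + x³ + x⁴ + x⁵) has coefficients 1,1,1,1,1,1 for degrees 0…5.
(1 + x + x² + x³) has coefficients 1,1,1,1,0,0,0,0,0,0,0 for degrees 0…10.
Multiplying by (1 - x)³ gives running coefficients 1,-2,1,0,-1,2,-1,0,0,0,0 for degrees 0…10.
Multiplying by (1 + x)⁴ gives running coefficients 1,2,-1,-4,-2,0,2,4,1,-2,-1 for degrees 0…10.
Finally multiplying by (1 + 3x)², the product of all factors after the first has coefficients 1,8,20,8,-35,-48,-16,16,43,40,-4 for degrees 0…10.
[x¹⁰] = 1·(-4) + 1·40 + 1·43 + 1·16 + 1·(-16) + 1·(-48) = 31.

31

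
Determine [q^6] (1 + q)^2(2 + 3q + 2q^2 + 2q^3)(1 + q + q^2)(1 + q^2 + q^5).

42

(1 + q)^2 has coefficients 1,2,1 for degrees 0…2.
(2 + 3q + 2q^2 + 2q^3) has coefficients 2,3,2,2,0,0,0 for degrees 0…6.
Multiplying by (1 + q + q^2) gives running coefficients 2,5,7,7,4,2,0 for degrees 0…6.
Finally multiplying by (1 + q^2 + q^5), the product of all factors after the first has coefficients 2,5,9,12,11,11,9 for degrees 0…6.
[q^6] = 1·9 + 2·11 + 1·11 = 42.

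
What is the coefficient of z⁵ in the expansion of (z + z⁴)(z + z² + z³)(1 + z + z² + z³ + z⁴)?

4

(z + z⁴) has coefficients 0,1,0,0,1 for degrees 0…4.
(z + z² + z³) has coefficients 0,1,1,1,0,0 for degrees 0…5.
Finally multiplying by (1 + z + z² + z³ + z⁴), the product of all factors after the first has coefficients 0,1,2,3,3,3 for degrees 0…5.
[z⁵] = 1·3 + 1·1 = 4.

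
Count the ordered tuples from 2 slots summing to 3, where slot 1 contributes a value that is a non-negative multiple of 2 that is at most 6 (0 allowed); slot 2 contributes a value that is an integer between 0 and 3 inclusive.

The generating function for the choices is (1 + q^2 + q^4 + q^6)·(1 + q + q^2 + q^3); the count is [q^3].
(1 + q^2 + q^4 + q^6) has coefficients 1,0,1,0 for degrees 0…3.
(1 + q + q^2 + q^3) has coefficients 1,1,1,1 for degrees 0…3.
[q^3] = 1·1 + 1·1 = 2.

2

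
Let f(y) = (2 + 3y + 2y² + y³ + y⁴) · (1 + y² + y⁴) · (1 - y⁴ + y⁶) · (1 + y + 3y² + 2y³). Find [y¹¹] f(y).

5

(2 + 3y + 2y² + y³ + y⁴) has coefficients 2,3,2,1,1 for degrees 0…4.
(1 + y² + y⁴) has coefficients 1,0,1,0,1,0,0,0,0,0,0,0 for degrees 0…11.
Multiplying by (1 - y⁴ + y⁶) gives running coefficients 1,0,1,0,0,0,0,0,0,0,1,0 for degrees 0…11.
Finally multiplying by (1 + y + 3y² + 2y³), the product of all factors after the first has coefficients 1,1,4,3,3,2,0,0,0,0,1,1 for degrees 0…11.
[y¹¹] = 2·1 + 3·1 + 2·0 + 1·0 + 1·0 = 5.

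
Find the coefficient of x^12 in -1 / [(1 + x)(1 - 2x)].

-2731

Partial fractions give a closed form: a_n = (-1/3)·(-1)^n + (-2/3)·2^n.
At n = 12: a_12 = -2731.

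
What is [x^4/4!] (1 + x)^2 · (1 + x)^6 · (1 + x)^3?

The EGF product rule gives c_4 = Σ_{k_1+k_2+k_3=4} C(4; k_1,k_2,k_3) · ∏ g_i(k_i), where (1+x)^2 gives the falling factorial (2)_k; (1+x)^6 gives the falling factorial (6)_k; (1+x)^3 gives the falling factorial (3)_k.
g_1(k) for k = 0…4: 1, 2, 2, 0, 0.
g_2(k) for k = 0…4: 1, 6, 30, 120, 360.
g_3(k) for k = 0…4: 1, 3, 6, 6, 0.
First combine the last two factors: h(k) = Σ_j C(k,j)·g_2(j)·g_3(k−j) for k = 0…4: 1, 9, 72, 504, 3024.
c_4 = Σ_k C(4,k)·g_1(k)·h(4−k) = 1·1·3024 + 4·2·504 + 6·2·72 = 3024 + 4032 + 864 = 7920.

7920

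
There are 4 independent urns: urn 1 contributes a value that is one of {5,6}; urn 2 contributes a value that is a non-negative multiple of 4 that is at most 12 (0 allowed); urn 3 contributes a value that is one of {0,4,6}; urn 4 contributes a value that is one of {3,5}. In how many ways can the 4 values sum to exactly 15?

3

The generating function for the choices is (t^5 + t^6)·(1 + t^4 + t^8 + t^12)·(1 + t^4 + t^6)·(t^3 + t^5); the count is [t^15].
(t^5 + t^6) has coefficients 0,0,0,0,0,1,1 for degrees 0…6.
(1 + t^4 + t^8 + t^12) has coefficients 1,0,0,0,1,0,0,0,1,0,0,0,1,0,0,0 for degrees 0…15.
Multiplying by (1 + t^4 + t^6) gives running coefficients 1,0,0,0,2,0,1,0,2,0,1,0,2,0,1,0 for degrees 0…15.
Finally multiplying by (t^3 + t^5), the product of all factors after the first has coefficients 0,0,0,1,0,1,0,2,0,3,0,3,0,3,0,3 for degrees 0…15.
[t^15] = 1·0 + 1·3 = 3.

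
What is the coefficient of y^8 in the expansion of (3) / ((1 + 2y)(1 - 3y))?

Partial fractions give a closed form: a_n = (6/5)·(-2)^n + (9/5)·3^n.
At n = 8: a_8 = 12117.

12117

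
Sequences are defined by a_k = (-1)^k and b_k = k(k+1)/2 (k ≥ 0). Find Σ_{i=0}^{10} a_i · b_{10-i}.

Write out a_i and b_{10-i} for i = 0,…,10 and sum the products.
Σ = 1·55 − 1·45 + 1·36 − 1·28 + 1·21 − 1·15 + 1·10 − 1·6 + 1·3 − 1·1 + 1·0 = 30.

30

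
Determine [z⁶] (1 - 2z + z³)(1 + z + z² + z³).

1

(1 - 2z + z³) has coefficients 1,-2,0,1 for degrees 0…3.
(1 + z + z² + z³) has coefficients 1,1,1,1,0,0,0 for degrees 0…6.
[z⁶] = 1·0 − 2·0 + 1·1 = 1.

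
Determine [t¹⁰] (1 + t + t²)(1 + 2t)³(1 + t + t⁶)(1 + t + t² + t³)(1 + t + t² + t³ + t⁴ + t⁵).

(1 + t + t²) has coefficients 1,1,1 for degrees 0…2.
(1 + 2t)³ has coefficients 1,6,12,8,0,0,0,0,0,0,0 for degrees 0…10.
Multiplying by (1 + t + t⁶) gives running coefficients 1,7,18,20,8,0,1,6,12,8,0 for degrees 0…10.
Multiplying by (1 + t + t² + t³) gives running coefficients 1,8,26,46,53,46,29,15,19,27,26 for degrees 0…10.
Finally multiplying by (1 + t + t² + t³ + t⁴ + t⁵), the product of all factors after the first has coefficients 1,9,35,81,134,180,208,215,208,189,162 for degrees 0…10.
[t¹⁰] = 1·162 + 1·189 + 1·208 = 559.

559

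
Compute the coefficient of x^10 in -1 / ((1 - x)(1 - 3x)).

Partial fractions give a closed form: a_n = (1/2)·1^n + (-3/2)·3^n.
At n = 10: a_10 = -88573.

-88573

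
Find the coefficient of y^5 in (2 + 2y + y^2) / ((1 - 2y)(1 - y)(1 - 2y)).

949

The denominator gives the recurrence a_n = 5a_(n−1) − 8a_(n−2) + 4a_(n−3) for n ≥ 3; the numerator fixes a_0 = 2, a_1 = 12, a_2 = 45.
Iterating: 2, 12, 45, 137, 373, 949, so a_5 = 949.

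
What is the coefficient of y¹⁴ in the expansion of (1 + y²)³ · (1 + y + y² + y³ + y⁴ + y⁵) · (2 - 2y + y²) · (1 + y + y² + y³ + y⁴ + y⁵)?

9

(1 + y²)³ has coefficients 1,0,3,0,3,0,1 for degrees 0…6.
(1 + y + y² + y³ + y⁴ + y⁵) has coefficients 1,1,1,1,1,1,0,0,0,0,0,0,0,0,0 for degrees 0…14.
Multiplying by (2 - 2y + y²) gives running coefficients 2,0,1,1,1,1,-1,1,0,0,0,0,0,0,0 for degrees 0…14.
Finally multiplying by (1 + y + y² + y³ + y⁴ + y⁵), the product of all factors after the first has coefficients 2,2,3,4,5,6,3,4,3,2,1,0,1,0,0 for degrees 0…14.
[y¹⁴] = 1·0 + 3·1 + 3·1 + 1·3 = 9.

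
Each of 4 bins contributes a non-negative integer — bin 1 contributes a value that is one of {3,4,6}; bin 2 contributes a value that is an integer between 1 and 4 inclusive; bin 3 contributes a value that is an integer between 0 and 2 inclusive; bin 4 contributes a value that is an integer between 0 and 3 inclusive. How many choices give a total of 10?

The generating function for the choices is (y³ + y⁴ + y⁶)·(y + y² + y³ + y⁴)·(1 + y + y²)·(1 + y + y² + y³); the count is [y¹⁰].
(y³ + y⁴ + y⁶) has coefficients 0,0,0,1,1,0,1 for degrees 0…6.
(y + y² + y³ + y⁴) has coefficients 0,1,1,1,1,0,0,0,0,0,0 for degrees 0…10.
Multiplying by (1 + y + y²) gives running coefficients 0,1,2,3,3,2,1,0,0,0,0 for degrees 0…10.
Finally multiplying by (1 + y + y² + y³), the product of all factors after the first has coefficients 0,1,3,6,9,10,9,6,3,1,0 for degrees 0…10.
[y¹⁰] = 1·6 + 1·9 + 1·9 = 24.

24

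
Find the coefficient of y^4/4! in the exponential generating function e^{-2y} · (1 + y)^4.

The EGF product rule gives c_4 = Σ_{k_1+k_2=4} C(4; k_1,k_2) · ∏ g_i(k_i), where e^{-2y} gives (-2)^k; (1+y)^4 gives the falling factorial (4)_k.
g_1(k) for k = 0…4: 1, -2, 4, -8, 16.
g_2(k) for k = 0…4: 1, 4, 12, 24, 24.
c_4 = Σ_k C(4,k)·g_1(k)·g_2(4−k) = 1·1·24 + 4·(-2)·24 + 6·4·12 + 4·(-8)·4 + 1·16·1 = 24 − 192 + 288 − 128 + 16 = 8.

8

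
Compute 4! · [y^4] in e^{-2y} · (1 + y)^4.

The EGF product rule gives c_4 = Σ_{k_1+k_2=4} C(4; k_1,k_2) · ∏ g_i(k_i), where e^{-2y} gives (-2)^k; (1+y)^4 gives the falling factorial (4)_k.
g_1(k) for k = 0…4: 1, -2, 4, -8, 16.
g_2(k) for k = 0…4: 1, 4, 12, 24, 24.
c_4 = Σ_k C(4,k)·g_1(k)·g_2(4−k) = 1·1·24 + 4·(-2)·24 + 6·4·12 + 4·(-8)·4 + 1·16·1 = 24 − 192 + 288 − 128 + 16 = 8.

8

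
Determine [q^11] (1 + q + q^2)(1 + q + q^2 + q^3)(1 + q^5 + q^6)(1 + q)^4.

(1 + q + q^2) has coefficients 1,1,1 for degrees 0…2.
(1 + q + q^2 + q^3) has coefficients 1,1,1,1,0,0,0,0,0,0,0,0 for degrees 0…11.
Multiplying by (1 + q^5 + q^6) gives running coefficients 1,1,1,1,0,1,2,2,2,1,0,0 for degrees 0…11.
Finally multiplying by (1 + q)^4, the product of all factors after the first has coefficients 1,5,11,15,15,12,11,17,26,30,26,16 for degrees 0…11.
[q^11] = 1·16 + 1·26 + 1·30 = 72.

72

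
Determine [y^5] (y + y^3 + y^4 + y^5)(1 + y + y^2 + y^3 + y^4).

4

(y + y^3 + y^4 + y^5) has coefficients 0,1,0,1,1,1 for degrees 0…5.
(1 + y + y^2 + y^3 + y^4) has coefficients 1,1,1,1,1,0 for degrees 0…5.
[y^5] = 1·1 + 1·1 + 1·1 + 1·1 = 4.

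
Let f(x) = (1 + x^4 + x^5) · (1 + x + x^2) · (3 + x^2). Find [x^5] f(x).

6

(1 + x^4 + x^5) has coefficients 1,0,0,0,1,1 for degrees 0…5.
(1 + x + x^2) has coefficients 1,1,1,0,0,0 for degrees 0…5.
Finally multiplying by (3 + x^2), the product of all factors after the first has coefficients 3,3,4,1,1,0 for degrees 0…5.
[x^5] = 1·0 + 1·3 + 1·3 = 6.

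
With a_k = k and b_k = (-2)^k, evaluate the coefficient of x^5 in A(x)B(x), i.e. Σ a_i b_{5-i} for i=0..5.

Write out a_i and b_{5-i} for i = 0,…,5 and sum the products.
Σ = 0·(-32) + 1·16 + 2·(-8) + 3·4 + 4·(-2) + 5·1 = 9.

9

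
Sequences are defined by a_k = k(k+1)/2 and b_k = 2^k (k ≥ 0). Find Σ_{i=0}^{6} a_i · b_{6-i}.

219

This is [x^6] in the product of the two ordinary generating functions.
Σ = 0·64 + 1·32 + 3·16 + 6·8 + 10·4 + 15·2 + 21·1 = 219.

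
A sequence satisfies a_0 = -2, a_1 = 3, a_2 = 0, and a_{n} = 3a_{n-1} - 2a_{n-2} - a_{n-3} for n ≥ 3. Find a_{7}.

-142

The ordinary generating function has denominator 1 - 3q + 2q^2 + q^3.
Iterating the recurrence: a_0,…,a_{7} = -2, 3, 0, -4, -15, -37, -77, -142.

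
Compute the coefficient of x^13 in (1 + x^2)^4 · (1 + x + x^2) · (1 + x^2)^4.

28

(1 + x^2)^4 has coefficients 1,0,4,0,6,0,4,0,1 for degrees 0…8.
(1 + x + x^2) has coefficients 1,1,1,0,0,0,0,0,0,0,0,0,0,0 for degrees 0…13.
Finally multiplying by (1 + x^2)^4, the product of all factors after the first has coefficients 1,1,5,4,10,6,10,4,5,1,1,0,0,0 for degrees 0…13.
[x^13] = 1·0 + 4·0 + 6·1 + 4·4 + 1·6 = 28.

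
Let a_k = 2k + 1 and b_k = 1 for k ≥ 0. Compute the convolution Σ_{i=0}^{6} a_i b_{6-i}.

49

This is [x^6] in the product of the two ordinary generating functions.
Σ = 1·1 + 3·1 + 5·1 + 7·1 + 9·1 + 11·1 + 13·1 = 49.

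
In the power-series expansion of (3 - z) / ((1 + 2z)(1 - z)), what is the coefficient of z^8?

Partial fractions give a closed form: a_n = (7/3)·(-2)^n + (2/3)·1^n.
At n = 8: a_8 = 598.

598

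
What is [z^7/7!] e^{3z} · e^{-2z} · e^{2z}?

The EGF product rule gives c_7 = Σ_{k_1+k_2+k_3=7} C(7; k_1,k_2,k_3) · ∏ g_i(k_i), where e^{3z} gives (3)^k; e^{-2z} gives (-2)^k; e^{2z} gives (2)^k.
g_1(k) for k = 0…7: 1, 3, 9, 27, 81, 243, 729, 2187.
g_2(k) for k = 0…7: 1, -2, 4, -8, 16, -32, 64, -128.
g_3(k) for k = 0…7: 1, 2, 4, 8, 16, 32, 64, 128.
First combine the last two factors: h(k) = Σ_j C(k,j)·g_2(j)·g_3(k−j) for k = 0…7: 1, 0, 0, 0, 0, 0, 0, 0.
c_7 = Σ_k C(7,k)·g_1(k)·h(7−k) = 1·2187·1 = 2187.

2187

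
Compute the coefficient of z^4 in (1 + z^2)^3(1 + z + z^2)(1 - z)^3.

(1 + z^2)^3 has coefficients 1,0,3,0,3 for degrees 0…4.
(1 + z + z^2) has coefficients 1,1,1,0,0 for degrees 0…4.
Finally multiplying by (1 - z)^3, the product of all factors after the first has coefficients 1,-2,1,-1,2 for degrees 0…4.
[z^4] = 1·2 + 3·1 + 3·1 = 8.

8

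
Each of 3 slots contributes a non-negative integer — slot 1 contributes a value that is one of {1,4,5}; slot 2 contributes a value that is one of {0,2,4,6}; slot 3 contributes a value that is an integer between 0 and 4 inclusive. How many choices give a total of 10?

The generating function for the choices is (x + x⁴ + x⁵)·(1 + x² + x⁴ + x⁶)·(1 + x + x² + x³ + x⁴); the count is [x¹⁰].
(x + x⁴ + x⁵) has coefficients 0,1,0,0,1,1 for degrees 0…5.
(1 + x² + x⁴ + x⁶) has coefficients 1,0,1,0,1,0,1,0,0,0,0 for degrees 0…10.
Finally multiplying by (1 + x + x² + x³ + x⁴), the product of all factors after the first has coefficients 1,1,2,2,3,2,3,2,2,1,1 for degrees 0…10.
[x¹⁰] = 1·1 + 1·3 + 1·2 = 6.

6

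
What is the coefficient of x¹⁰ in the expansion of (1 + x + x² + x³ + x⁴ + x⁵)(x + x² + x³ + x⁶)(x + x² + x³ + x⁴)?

10

(1 + x + x² + x³ + x⁴ + x⁵) has coefficients 1,1,1,1,1,1 for degrees 0…5.
(x + x² + x³ + x⁶) has coefficients 0,1,1,1,0,0,1,0,0,0,0 for degrees 0…10.
Finally multiplying by (x + x² + x³ + x⁴), the product of all factors after the first has coefficients 0,0,1,2,3,3,2,2,1,1,1 for degrees 0…10.
[x¹⁰] = 1·1 + 1·1 + 1·1 + 1·2 + 1·2 + 1·3 = 10.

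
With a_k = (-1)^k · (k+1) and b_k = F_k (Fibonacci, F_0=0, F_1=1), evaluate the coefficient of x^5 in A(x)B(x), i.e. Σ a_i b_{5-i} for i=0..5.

6

The convolution is the x^5 coefficient of A(x)B(x).
Σ = 1·5 − 2·3 + 3·2 − 4·1 + 5·1 − 6·0 = 6.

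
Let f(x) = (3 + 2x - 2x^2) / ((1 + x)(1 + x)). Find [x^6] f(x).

-1

The denominator gives the recurrence a_n = −2a_(n−1) − a_(n−2) for n ≥ 3; the numerator fixes a_0 = 3, a_1 = -4, a_2 = 3.
Iterating: 3, -4, 3, -2, 1, 0, -1, so a_6 = -1.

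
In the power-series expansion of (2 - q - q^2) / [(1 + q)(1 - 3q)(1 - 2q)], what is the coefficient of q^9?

68037

Partial fractions give a closed form: a_n = (1/6)·(-1)^n + (7/2)·3^n + (-5/3)·2^n.
At n = 9: a_9 = 68037.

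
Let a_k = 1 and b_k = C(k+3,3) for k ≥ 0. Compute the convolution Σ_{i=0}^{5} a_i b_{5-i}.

126

Write out a_i and b_{5-i} for i = 0,…,5 and sum the products.
Σ = 1·56 + 1·35 + 1·20 + 1·10 + 1·4 + 1·1 = 126.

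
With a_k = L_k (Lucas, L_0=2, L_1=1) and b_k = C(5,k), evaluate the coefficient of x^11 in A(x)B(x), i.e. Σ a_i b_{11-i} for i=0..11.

2207

The convolution is the x^11 coefficient of A(x)B(x).
Σ = 2·0 + 1·0 + 3·0 + 4·0 + 7·0 + 11·0 + 18·1 + 29·5 + 47·10 + 76·10 + 123·5 + 199·1 = 2207.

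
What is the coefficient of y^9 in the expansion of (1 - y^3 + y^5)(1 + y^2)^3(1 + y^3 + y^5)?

6

(1 - y^3 + y^5) has coefficients 1,0,0,-1,0,1 for degrees 0…5.
(1 + y^2)^3 has coefficients 1,0,3,0,3,0,1,0,0,0 for degrees 0…9.
Finally multiplying by (1 + y^3 + y^5), the product of all factors after the first has coefficients 1,0,3,1,3,4,1,6,0,4 for degrees 0…9.
[y^9] = 1·4 − 1·1 + 1·3 = 6.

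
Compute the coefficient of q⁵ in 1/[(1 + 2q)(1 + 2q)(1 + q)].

-321

The denominator gives the recurrence a_n = −5a_(n−1) − 8a_(n−2) − 4a_(n−3) for n ≥ 3; the numerator fixes a_0 = 1, a_1 = -5, a_2 = 17.
Iterating: 1, -5, 17, -49, 129, -321, so a_5 = -321.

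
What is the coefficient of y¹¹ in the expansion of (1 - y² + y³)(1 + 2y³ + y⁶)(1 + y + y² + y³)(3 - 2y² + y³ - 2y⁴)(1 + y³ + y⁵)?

(1 - y² + y³) has coefficients 1,0,-1,1 for degrees 0…3.
(1 + 2y³ + y⁶) has coefficients 1,0,0,2,0,0,1,0,0,0,0,0 for degrees 0…11.
Multiplying by (1 + y + y² + y³) gives running coefficients 1,1,1,3,2,2,3,1,1,1,0,0 for degrees 0…11.
Multiplying by (3 - 2y² + y³ - 2y⁴) gives running coefficients 3,3,1,8,3,-1,6,-5,-5,0,-7,-3 for degrees 0…11.
Finally multiplying by (1 + y³ + y⁵), the product of all factors after the first has coefficients 3,3,1,11,6,3,17,-1,2,9,-13,-2 for degrees 0…11.
[y¹¹] = 1·(-2) − 1·9 + 1·2 = -9.

-9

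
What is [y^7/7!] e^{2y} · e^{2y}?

The EGF product rule gives c_7 = Σ_{k_1+k_2=7} C(7; k_1,k_2) · ∏ g_i(k_i), where e^{2y} gives (2)^k; e^{2y} gives (2)^k.
g_1(k) for k = 0…7: 1, 2, 4, 8, 16, 32, 64, 128.
g_2(k) for k = 0…7: 1, 2, 4, 8, 16, 32, 64, 128.
c_7 = Σ_k C(7,k)·g_1(k)·g_2(7−k) = 1·1·128 + 7·2·64 + 21·4·32 + 35·8·16 + 35·16·8 + 21·32·4 + 7·64·2 + 1·128·1 = 128 + 896 + 2688 + 4480 + 4480 + 2688 + 896 + 128 = 16384.

16384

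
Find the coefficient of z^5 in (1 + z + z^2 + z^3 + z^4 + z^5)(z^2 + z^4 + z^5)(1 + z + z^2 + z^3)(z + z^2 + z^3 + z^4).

7

(1 + z + z^2 + z^3 + z^4 + z^5) has coefficients 1,1,1,1,1,1 for degrees 0…5.
(z^2 + z^4 + z^5) has coefficients 0,0,1,0,1,1 for degrees 0…5.
Multiplying by (1 + z + z^2 + z^3) gives running coefficients 0,0,1,1,2,3 for degrees 0…5.
Finally multiplying by (z + z^2 + z^3 + z^4), the product of all factors after the first has coefficients 0,0,0,1,2,4 for degrees 0…5.
[z^5] = 1·4 + 1·2 + 1·1 + 1·0 + 1·0 + 1·0 = 7.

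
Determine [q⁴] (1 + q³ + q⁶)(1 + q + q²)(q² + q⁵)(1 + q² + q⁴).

(1 + q³ + q⁶) has coefficients 1,0,0,1,0 for degrees 0…4.
(1 + q + q²) has coefficients 1,1,1,0,0 for degrees 0…4.
Multiplying by (q² + q⁵) gives running coefficients 0,0,1,1,1 for degrees 0…4.
Finally multiplying by (1 + q² + q⁴), the product of all factors after the first has coefficients 0,0,1,1,2 for degrees 0…4.
[q⁴] = 1·2 + 1·0 = 2.

2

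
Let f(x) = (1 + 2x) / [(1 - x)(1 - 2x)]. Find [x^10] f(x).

The denominator gives the recurrence a_n = 3a_(n−1) − 2a_(n−2) for n ≥ 2; the numerator fixes a_0 = 1, a_1 = 5.
Iterating: 1, 5, 13, 29, 61, 125, 253, 509, 1021, 2045, 4093, so a_10 = 4093.

4093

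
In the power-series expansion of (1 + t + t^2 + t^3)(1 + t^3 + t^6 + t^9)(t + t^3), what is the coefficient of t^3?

(1 + t + t^2 + t^3) has coefficients 1,1,1,1 for degrees 0…3.
(1 + t^3 + t^6 + t^9) has coefficients 1,0,0,1 for degrees 0…3.
Finally multiplying by (t + t^3), the product of all factors after the first has coefficients 0,1,0,1 for degrees 0…3.
[t^3] = 1·1 + 1·0 + 1·1 + 1·0 = 2.

2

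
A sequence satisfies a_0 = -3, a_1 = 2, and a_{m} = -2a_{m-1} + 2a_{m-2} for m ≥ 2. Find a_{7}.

1376

The ordinary generating function has denominator 1 + 2t - 2t^2.
Iterating the recurrence: a_0,…,a_{7} = -3, 2, -10, 24, -68, 184, -504, 1376.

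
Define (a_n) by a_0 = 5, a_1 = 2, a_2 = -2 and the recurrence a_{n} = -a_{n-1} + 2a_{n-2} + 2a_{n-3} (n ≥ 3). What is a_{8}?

-100

The ordinary generating function has denominator 1 + x - 2x^2 - 2x^3.
Iterating the recurrence: a_0,…,a_{8} = 5, 2, -2, 16, -16, 44, -44, 100, -100.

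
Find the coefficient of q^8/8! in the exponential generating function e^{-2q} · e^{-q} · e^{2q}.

The EGF product rule gives c_8 = Σ_{k_1+k_2+k_3=8} C(8; k_1,k_2,k_3) · ∏ g_i(k_i), where e^{-2q} gives (-2)^k; e^{-q} gives (-1)^k; e^{2q} gives (2)^k.
g_1(k) for k = 0…8: 1, -2, 4, -8, 16, -32, 64, -128, 256.
g_2(k) for k = 0…8: 1, -1, 1, -1, 1, -1, 1, -1, 1.
g_3(k) for k = 0…8: 1, 2, 4, 8, 16, 32, 64, 128, 256.
First combine the last two factors: h(k) = Σ_j C(k,j)·g_2(j)·g_3(k−j) for k = 0…8: 1, 1, 1, 1, 1, 1, 1, 1, 1.
c_8 = Σ_k C(8,k)·g_1(k)·h(8−k) = 1·1·1 + 8·(-2)·1 + 28·4·1 + 56·(-8)·1 + 70·16·1 + 56·(-32)·1 + 28·64·1 + 8·(-128)·1 + 1·256·1 = 1 − 16 + 112 − 448 + 1120 − 1792 + 1792 − 1024 + 256 = 1.

1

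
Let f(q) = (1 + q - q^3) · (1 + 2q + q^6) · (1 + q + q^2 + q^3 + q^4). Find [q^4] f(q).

(1 + q - q^3) has coefficients 1,1,0,-1 for degrees 0…3.
(1 + 2q + q^6) has coefficients 1,2,0,0,0 for degrees 0…4.
Finally multiplying by (1 + q + q^2 + q^3 + q^4), the product of all factors after the first has coefficients 1,3,3,3,3 for degrees 0…4.
[q^4] = 1·3 + 1·3 − 1·3 = 3.

3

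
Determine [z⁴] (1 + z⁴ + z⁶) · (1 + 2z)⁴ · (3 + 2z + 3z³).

(1 + z⁴ + z⁶) has coefficients 1,0,0,0,1 for degrees 0…4.
(1 + 2z)⁴ has coefficients 1,8,24,32,16 for degrees 0…4.
Finally multiplying by (3 + 2z + 3z³), the product of all factors after the first has coefficients 3,26,88,147,136 for degrees 0…4.
[z⁴] = 1·136 + 1·3 = 139.

139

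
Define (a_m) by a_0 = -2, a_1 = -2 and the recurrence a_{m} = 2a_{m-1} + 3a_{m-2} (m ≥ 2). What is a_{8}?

-6562

The ordinary generating function has denominator 1 - 2t - 3t^2.
Iterating the recurrence: a_0,…,a_{8} = -2, -2, -10, -26, -82, -242, -730, -2186, -6562.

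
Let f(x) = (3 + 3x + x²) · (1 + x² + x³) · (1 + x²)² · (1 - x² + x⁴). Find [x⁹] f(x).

9

(3 + 3x + x²) has coefficients 3,3,1 for degrees 0…2.
(1 + x² + x³) has coefficients 1,0,1,1,0,0,0,0,0,0 for degrees 0…9.
Multiplying by (1 + x²)² gives running coefficients 1,0,3,1,3,2,1,1,0,0 for degrees 0…9.
Finally multiplying by (1 - x² + x⁴), the product of all factors after the first has coefficients 1,0,2,1,1,1,1,0,2,1 for degrees 0…9.
[x⁹] = 3·1 + 3·2 + 1·0 = 9.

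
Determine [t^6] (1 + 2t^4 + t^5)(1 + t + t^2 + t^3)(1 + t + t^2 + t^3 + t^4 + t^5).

(1 + 2t^4 + t^5) has coefficients 1,0,0,0,2,1 for degrees 0…5.
(1 + t + t^2 + t^3) has coefficients 1,1,1,1,0,0,0 for degrees 0…6.
Finally multiplying by (1 + t + t^2 + t^3 + t^4 + t^5), the product of all factors after the first has coefficients 1,2,3,4,4,4,3 for degrees 0…6.
[t^6] = 1·3 + 2·3 + 1·2 = 11.

11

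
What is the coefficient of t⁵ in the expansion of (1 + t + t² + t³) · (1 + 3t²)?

3

(1 + t + t² + t³) has coefficients 1,1,1,1 for degrees 0…3.
(1 + 3t²) has coefficients 1,0,3,0,0,0 for degrees 0…5.
[t⁵] = 1·0 + 1·0 + 1·0 + 1·3 = 3.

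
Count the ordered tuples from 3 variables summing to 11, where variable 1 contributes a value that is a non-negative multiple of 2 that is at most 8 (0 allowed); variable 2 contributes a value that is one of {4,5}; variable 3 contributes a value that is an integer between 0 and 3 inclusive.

4

The generating function for the choices is (1 + q^2 + q^4 + q^6 + q^8)·(q^4 + q^5)·(1 + q + q^2 + q^3); the count is [q^11].
(1 + q^2 + q^4 + q^6 + q^8) has coefficients 1,0,1,0,1,0,1,0,1 for degrees 0…8.
(q^4 + q^5) has coefficients 0,0,0,0,1,1,0,0,0,0,0,0 for degrees 0…11.
Finally multiplying by (1 + q + q^2 + q^3), the product of all factors after the first has coefficients 0,0,0,0,1,2,2,2,1,0,0,0 for degrees 0…11.
[q^11] = 1·0 + 1·0 + 1·2 + 1·2 + 1·0 = 4.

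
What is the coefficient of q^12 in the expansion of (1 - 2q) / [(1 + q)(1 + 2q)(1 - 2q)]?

The denominator gives the recurrence a_n = −a_(n−1) + 4a_(n−2) + 4a_(n−3) for n ≥ 3; the numerator fixes a_0 = 1, a_1 = -3, a_2 = 7.
Iterating: 1, -3, 7, -15, 31, -63, 127, -255, 511, -1023, 2047, -4095, 8191, so a_12 = 8191.

8191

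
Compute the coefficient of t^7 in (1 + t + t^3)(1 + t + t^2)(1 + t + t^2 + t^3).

(1 + t + t^3) has coefficients 1,1,0,1 for degrees 0…3.
(1 + t + t^2) has coefficients 1,1,1,0,0,0,0,0 for degrees 0…7.
Finally multiplying by (1 + t + t^2 + t^3), the product of all factors after the first has coefficients 1,2,3,3,2,1,0,0 for degrees 0…7.
[t^7] = 1·0 + 1·0 + 1·2 = 2.

2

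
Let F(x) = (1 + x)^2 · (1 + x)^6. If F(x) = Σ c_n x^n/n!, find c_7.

40320

The EGF product rule gives c_7 = Σ_{k_1+k_2=7} C(7; k_1,k_2) · ∏ g_i(k_i), where (1+x)^2 gives the falling factorial (2)_k; (1+x)^6 gives the falling factorial (6)_k.
g_1(k) for k = 0…7: 1, 2, 2, 0, 0, 0, 0, 0.
g_2(k) for k = 0…7: 1, 6, 30, 120, 360, 720, 720, 0.
c_7 = Σ_k C(7,k)·g_1(k)·g_2(7−k) = 7·2·720 + 21·2·720 = 10080 + 30240 = 40320.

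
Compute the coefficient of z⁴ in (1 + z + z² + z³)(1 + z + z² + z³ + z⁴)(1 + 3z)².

(1 + z + z² + z³) has coefficients 1,1,1,1 for degrees 0…3.
(1 + z + z² + z³ + z⁴) has coefficients 1,1,1,1,1 for degrees 0…4.
Finally multiplying by (1 + 3z)², the product of all factors after the first has coefficients 1,7,16,16,16 for degrees 0…4.
[z⁴] = 1·16 + 1·16 + 1·16 + 1·7 = 55.

55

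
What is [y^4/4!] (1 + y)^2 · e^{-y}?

The EGF product rule gives c_4 = Σ_{k_1+k_2=4} C(4; k_1,k_2) · ∏ g_i(k_i), where (1+y)^2 gives the falling factorial (2)_k; e^{-y} gives (-1)^k.
g_1(k) for k = 0…4: 1, 2, 2, 0, 0.
g_2(k) for k = 0…4: 1, -1, 1, -1, 1.
c_4 = Σ_k C(4,k)·g_1(k)·g_2(4−k) = 1·1·1 + 4·2·(-1) + 6·2·1 = 1 − 8 + 12 = 5.

5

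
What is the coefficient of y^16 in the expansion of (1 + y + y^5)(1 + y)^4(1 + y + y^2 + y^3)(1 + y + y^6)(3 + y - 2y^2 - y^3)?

(1 + y + y^5) has coefficients 1,1,0,0,0,1 for degrees 0…5.
(1 + y)^4 has coefficients 1,4,6,4,1,0,0,0,0,0,0,0,0,0,0,0,0 for degrees 0…16.
Multiplying by (1 + y + y^2 + y^3) gives running coefficients 1,5,11,15,15,11,5,1,0,0,0,0,0,0,0,0,0 for degrees 0…16.
Multiplying by (1 + y + y^6) gives running coefficients 1,6,16,26,30,26,17,11,12,15,15,11,5,1,0,0,0 for degrees 0…16.
Finally multiplying by (3 + y - 2y^2 - y^3), the product of all factors after the first has coefficients 3,19,52,81,78,40,-9,-32,-13,18,25,6,-19,-29,-20,-7,-1 for degrees 0…16.
[y^16] = 1·(-1) + 1·(-7) + 1·6 = -2.

-2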